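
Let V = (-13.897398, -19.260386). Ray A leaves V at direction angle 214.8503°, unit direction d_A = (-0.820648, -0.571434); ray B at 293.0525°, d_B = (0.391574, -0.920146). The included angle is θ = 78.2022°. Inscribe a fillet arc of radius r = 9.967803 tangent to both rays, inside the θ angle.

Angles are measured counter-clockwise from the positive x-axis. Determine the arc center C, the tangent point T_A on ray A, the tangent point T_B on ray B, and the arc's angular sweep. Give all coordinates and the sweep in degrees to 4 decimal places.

center=(-18.2666,-34.4490) T_A=(-23.9626,-26.2690) T_B=(-9.0948,-30.5459) sweep=101.7978

bisector direction at 253.9514° = (-0.276453,-0.961028)
center distance |VC| = r/sin(θ/2) = 9.967803/sin(39.1011°) = 15.804582
C = V + |VC|·bis = (-18.2666,-34.4490)
T_A = V + ((C−V)·d_A)·d_A = V + 12.2649·d_A = (-23.9626,-26.2690)
T_B = V + ((C−V)·d_B)·d_B = V + 12.2649·d_B = (-9.0948,-30.5459)
sweep = 180° − θ = 101.7978°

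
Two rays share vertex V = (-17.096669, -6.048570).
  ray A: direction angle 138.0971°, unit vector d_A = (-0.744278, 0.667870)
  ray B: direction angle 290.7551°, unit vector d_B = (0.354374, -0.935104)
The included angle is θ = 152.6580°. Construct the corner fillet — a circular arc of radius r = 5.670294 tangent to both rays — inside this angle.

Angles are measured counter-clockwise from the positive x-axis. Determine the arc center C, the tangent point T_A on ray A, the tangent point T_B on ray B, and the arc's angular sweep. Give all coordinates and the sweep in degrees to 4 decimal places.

bisector direction at 214.4261° = (-0.824856,-0.565343)
center distance |VC| = r/sin(θ/2) = 5.670294/sin(76.3290°) = 5.835624
C = V + |VC|·bis = (-21.9102,-9.3477)
T_A = V + ((C−V)·d_A)·d_A = V + 1.3792·d_A = (-18.1232,-5.1274)
T_B = V + ((C−V)·d_B)·d_B = V + 1.3792·d_B = (-16.6079,-7.3383)
sweep = 180° − θ = 27.3420°

center=(-21.9102,-9.3477) T_A=(-18.1232,-5.1274) T_B=(-16.6079,-7.3383) sweep=27.3420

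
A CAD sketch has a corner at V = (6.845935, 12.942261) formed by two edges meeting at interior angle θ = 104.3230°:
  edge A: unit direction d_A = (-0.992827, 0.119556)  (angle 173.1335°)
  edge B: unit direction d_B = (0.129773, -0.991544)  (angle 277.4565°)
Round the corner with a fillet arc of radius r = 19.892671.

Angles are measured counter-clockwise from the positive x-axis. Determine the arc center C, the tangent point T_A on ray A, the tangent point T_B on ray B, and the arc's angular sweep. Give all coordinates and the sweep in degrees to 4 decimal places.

bisector direction at 225.2950° = (-0.703457,-0.710738)
center distance |VC| = r/sin(θ/2) = 19.892671/sin(52.1615°) = 25.188791
C = V + |VC|·bis = (-10.8733,-4.9604)
T_A = V + ((C−V)·d_A)·d_A = V + 15.4518·d_A = (-8.4950,14.7896)
T_B = V + ((C−V)·d_B)·d_B = V + 15.4518·d_B = (8.8512,-2.3788)
sweep = 180° − θ = 75.6770°

center=(-10.8733,-4.9604) T_A=(-8.4950,14.7896) T_B=(8.8512,-2.3788) sweep=75.6770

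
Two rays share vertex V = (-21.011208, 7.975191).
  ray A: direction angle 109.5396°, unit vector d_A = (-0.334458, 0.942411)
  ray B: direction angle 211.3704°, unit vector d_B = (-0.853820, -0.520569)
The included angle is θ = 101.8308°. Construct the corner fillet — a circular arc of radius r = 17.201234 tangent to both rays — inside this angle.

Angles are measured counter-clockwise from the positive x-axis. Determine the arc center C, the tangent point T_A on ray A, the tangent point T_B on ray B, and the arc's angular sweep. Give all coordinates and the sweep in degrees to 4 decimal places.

bisector direction at 160.4550° = (-0.942379,0.334547)
center distance |VC| = r/sin(θ/2) = 17.201234/sin(50.9154°) = 22.160373
C = V + |VC|·bis = (-41.8947,15.3889)
T_A = V + ((C−V)·d_A)·d_A = V + 13.9714·d_A = (-25.6841,21.1420)
T_B = V + ((C−V)·d_B)·d_B = V + 13.9714·d_B = (-32.9403,0.7021)
sweep = 180° − θ = 78.1692°

center=(-41.8947,15.3889) T_A=(-25.6841,21.1420) T_B=(-32.9403,0.7021) sweep=78.1692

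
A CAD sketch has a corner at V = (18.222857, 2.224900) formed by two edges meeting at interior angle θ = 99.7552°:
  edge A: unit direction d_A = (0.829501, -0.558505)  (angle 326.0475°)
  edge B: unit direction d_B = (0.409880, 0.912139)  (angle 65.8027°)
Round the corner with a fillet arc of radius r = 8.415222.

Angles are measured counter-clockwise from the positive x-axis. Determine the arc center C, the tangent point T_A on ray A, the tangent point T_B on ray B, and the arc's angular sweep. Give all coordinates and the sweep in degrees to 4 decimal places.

bisector direction at 15.9251° = (0.961621,0.274381)
center distance |VC| = r/sin(θ/2) = 8.415222/sin(49.8776°) = 11.005044
C = V + |VC|·bis = (28.8055,5.2445)
T_A = V + ((C−V)·d_A)·d_A = V + 7.0919·d_A = (24.1056,-1.7360)
T_B = V + ((C−V)·d_B)·d_B = V + 7.0919·d_B = (21.1297,8.6937)
sweep = 180° − θ = 80.2448°

center=(28.8055,5.2445) T_A=(24.1056,-1.7360) T_B=(21.1297,8.6937) sweep=80.2448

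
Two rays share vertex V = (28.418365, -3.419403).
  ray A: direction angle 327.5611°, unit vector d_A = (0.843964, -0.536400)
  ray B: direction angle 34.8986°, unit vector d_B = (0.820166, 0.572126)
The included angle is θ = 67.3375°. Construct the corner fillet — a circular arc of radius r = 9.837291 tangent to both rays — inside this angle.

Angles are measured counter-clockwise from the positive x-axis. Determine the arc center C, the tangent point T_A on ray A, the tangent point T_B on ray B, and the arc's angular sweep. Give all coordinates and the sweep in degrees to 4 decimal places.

bisector direction at 1.2298° = (0.999770,0.021463)
center distance |VC| = r/sin(θ/2) = 9.837291/sin(33.6688°) = 17.744333
C = V + |VC|·bis = (46.1586,-3.0386)
T_A = V + ((C−V)·d_A)·d_A = V + 14.7678·d_A = (40.8819,-11.3409)
T_B = V + ((C−V)·d_B)·d_B = V + 14.7678·d_B = (40.5304,5.0297)
sweep = 180° − θ = 112.6625°

center=(46.1586,-3.0386) T_A=(40.8819,-11.3409) T_B=(40.5304,5.0297) sweep=112.6625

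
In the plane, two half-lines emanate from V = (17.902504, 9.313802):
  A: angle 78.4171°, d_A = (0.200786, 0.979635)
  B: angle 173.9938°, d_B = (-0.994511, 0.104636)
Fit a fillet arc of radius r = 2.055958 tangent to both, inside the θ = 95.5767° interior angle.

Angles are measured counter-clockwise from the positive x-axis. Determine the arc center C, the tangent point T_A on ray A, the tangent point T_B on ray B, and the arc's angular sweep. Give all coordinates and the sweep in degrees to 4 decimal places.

center=(16.2629,11.5536) T_A=(18.2770,11.1408) T_B=(16.0478,9.5089) sweep=84.4233

bisector direction at 126.2055° = (-0.590682,0.806904)
center distance |VC| = r/sin(θ/2) = 2.055958/sin(47.7884°) = 2.775816
C = V + |VC|·bis = (16.2629,11.5536)
T_A = V + ((C−V)·d_A)·d_A = V + 1.8650·d_A = (18.2770,11.1408)
T_B = V + ((C−V)·d_B)·d_B = V + 1.8650·d_B = (16.0478,9.5089)
sweep = 180° − θ = 84.4233°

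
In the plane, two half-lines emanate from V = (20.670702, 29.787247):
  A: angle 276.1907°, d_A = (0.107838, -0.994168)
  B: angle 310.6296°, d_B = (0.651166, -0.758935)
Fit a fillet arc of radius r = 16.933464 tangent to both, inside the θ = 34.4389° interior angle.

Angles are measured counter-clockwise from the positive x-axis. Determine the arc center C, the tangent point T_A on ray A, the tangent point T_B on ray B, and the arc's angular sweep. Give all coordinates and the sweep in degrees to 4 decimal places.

center=(43.3974,-22.7056) T_A=(26.5627,-24.5317) T_B=(56.2488,-11.6791) sweep=145.5611

bisector direction at 293.4101° = (0.397310,-0.917684)
center distance |VC| = r/sin(θ/2) = 16.933464/sin(17.2194°) = 57.201403
C = V + |VC|·bis = (43.3974,-22.7056)
T_A = V + ((C−V)·d_A)·d_A = V + 54.6375·d_A = (26.5627,-24.5317)
T_B = V + ((C−V)·d_B)·d_B = V + 54.6375·d_B = (56.2488,-11.6791)
sweep = 180° − θ = 145.5611°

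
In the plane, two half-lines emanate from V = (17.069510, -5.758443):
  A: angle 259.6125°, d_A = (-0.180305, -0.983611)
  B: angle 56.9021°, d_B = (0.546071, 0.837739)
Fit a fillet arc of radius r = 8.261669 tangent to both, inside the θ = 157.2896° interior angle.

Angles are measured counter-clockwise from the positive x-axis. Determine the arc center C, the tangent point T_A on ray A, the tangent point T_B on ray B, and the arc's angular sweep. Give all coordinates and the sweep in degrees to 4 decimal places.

center=(24.8966,-8.8800) T_A=(16.7704,-7.3904) T_B=(17.9755,-4.3685) sweep=22.7104

bisector direction at 338.2573° = (0.928857,-0.370439)
center distance |VC| = r/sin(θ/2) = 8.261669/sin(78.6448°) = 8.426616
C = V + |VC|·bis = (24.8966,-8.8800)
T_A = V + ((C−V)·d_A)·d_A = V + 1.6591·d_A = (16.7704,-7.3904)
T_B = V + ((C−V)·d_B)·d_B = V + 1.6591·d_B = (17.9755,-4.3685)
sweep = 180° − θ = 22.7104°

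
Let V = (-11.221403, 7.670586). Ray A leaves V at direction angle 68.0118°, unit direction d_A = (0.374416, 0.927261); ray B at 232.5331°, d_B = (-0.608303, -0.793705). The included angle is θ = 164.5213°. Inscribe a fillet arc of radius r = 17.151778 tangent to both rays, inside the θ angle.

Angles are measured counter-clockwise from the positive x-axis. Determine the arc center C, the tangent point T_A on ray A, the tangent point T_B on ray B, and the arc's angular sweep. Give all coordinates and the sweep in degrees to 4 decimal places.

center=(-26.2528,16.2539) T_A=(-10.3486,9.8320) T_B=(-12.6394,5.8205) sweep=15.4787

bisector direction at 150.2724° = (-0.868393,0.495876)
center distance |VC| = r/sin(θ/2) = 17.151778/sin(82.2606°) = 17.309451
C = V + |VC|·bis = (-26.2528,16.2539)
T_A = V + ((C−V)·d_A)·d_A = V + 2.3310·d_A = (-10.3486,9.8320)
T_B = V + ((C−V)·d_B)·d_B = V + 2.3310·d_B = (-12.6394,5.8205)
sweep = 180° − θ = 15.4787°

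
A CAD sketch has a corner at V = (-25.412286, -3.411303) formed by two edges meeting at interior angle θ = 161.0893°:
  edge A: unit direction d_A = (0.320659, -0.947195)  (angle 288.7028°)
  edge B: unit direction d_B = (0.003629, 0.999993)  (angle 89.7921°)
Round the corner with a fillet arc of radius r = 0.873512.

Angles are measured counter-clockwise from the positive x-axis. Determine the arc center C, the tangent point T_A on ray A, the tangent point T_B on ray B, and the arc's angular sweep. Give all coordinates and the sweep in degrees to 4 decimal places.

center=(-24.5383,-3.2690) T_A=(-25.3656,-3.5491) T_B=(-25.4118,-3.2658) sweep=18.9107

bisector direction at 9.2475° = (0.987004,0.160699)
center distance |VC| = r/sin(θ/2) = 0.873512/sin(80.5447°) = 0.885543
C = V + |VC|·bis = (-24.5383,-3.2690)
T_A = V + ((C−V)·d_A)·d_A = V + 0.1455·d_A = (-25.3656,-3.5491)
T_B = V + ((C−V)·d_B)·d_B = V + 0.1455·d_B = (-25.4118,-3.2658)
sweep = 180° − θ = 18.9107°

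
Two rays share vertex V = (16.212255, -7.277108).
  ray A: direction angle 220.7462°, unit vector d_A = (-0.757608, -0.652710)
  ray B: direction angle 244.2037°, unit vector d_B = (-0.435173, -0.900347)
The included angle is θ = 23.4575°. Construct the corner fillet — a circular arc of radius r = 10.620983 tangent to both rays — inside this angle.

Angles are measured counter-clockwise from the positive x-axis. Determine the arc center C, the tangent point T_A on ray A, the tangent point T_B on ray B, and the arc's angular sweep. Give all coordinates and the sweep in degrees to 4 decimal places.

center=(-15.6127,-48.7146) T_A=(-22.5451,-40.6681) T_B=(-6.0501,-53.3366) sweep=156.5425

bisector direction at 232.4749° = (-0.609108,-0.793087)
center distance |VC| = r/sin(θ/2) = 10.620983/sin(11.7287°) = 52.248400
C = V + |VC|·bis = (-15.6127,-48.7146)
T_A = V + ((C−V)·d_A)·d_A = V + 51.1575·d_A = (-22.5451,-40.6681)
T_B = V + ((C−V)·d_B)·d_B = V + 51.1575·d_B = (-6.0501,-53.3366)
sweep = 180° − θ = 156.5425°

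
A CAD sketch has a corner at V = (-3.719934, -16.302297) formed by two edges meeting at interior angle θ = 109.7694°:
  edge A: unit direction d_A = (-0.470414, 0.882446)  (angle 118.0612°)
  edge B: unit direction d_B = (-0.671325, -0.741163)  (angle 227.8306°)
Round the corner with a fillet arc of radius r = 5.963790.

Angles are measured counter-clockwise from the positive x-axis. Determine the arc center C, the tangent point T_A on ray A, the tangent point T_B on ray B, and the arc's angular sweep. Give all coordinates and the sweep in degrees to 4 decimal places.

center=(-10.9555,-15.4069) T_A=(-5.6928,-12.6015) T_B=(-6.5353,-19.4106) sweep=70.2306

bisector direction at 172.9459° = (-0.992431,0.122806)
center distance |VC| = r/sin(θ/2) = 5.963790/sin(54.8847°) = 7.290731
C = V + |VC|·bis = (-10.9555,-15.4069)
T_A = V + ((C−V)·d_A)·d_A = V + 4.1938·d_A = (-5.6928,-12.6015)
T_B = V + ((C−V)·d_B)·d_B = V + 4.1938·d_B = (-6.5353,-19.4106)
sweep = 180° − θ = 70.2306°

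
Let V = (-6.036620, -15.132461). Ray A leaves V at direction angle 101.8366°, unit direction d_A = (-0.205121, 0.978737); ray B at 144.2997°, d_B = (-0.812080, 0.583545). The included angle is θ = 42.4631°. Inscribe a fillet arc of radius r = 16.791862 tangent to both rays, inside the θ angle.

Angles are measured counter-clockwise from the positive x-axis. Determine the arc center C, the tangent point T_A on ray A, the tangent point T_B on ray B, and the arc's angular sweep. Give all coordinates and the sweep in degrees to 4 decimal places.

bisector direction at 123.0681° = (-0.545636,0.838022)
center distance |VC| = r/sin(θ/2) = 16.791862/sin(21.2315°) = 46.368695
C = V + |VC|·bis = (-31.3371,23.7255)
T_A = V + ((C−V)·d_A)·d_A = V + 43.2214·d_A = (-14.9022,27.1699)
T_B = V + ((C−V)·d_B)·d_B = V + 43.2214·d_B = (-41.1359,10.0892)
sweep = 180° − θ = 137.5369°

center=(-31.3371,23.7255) T_A=(-14.9022,27.1699) T_B=(-41.1359,10.0892) sweep=137.5369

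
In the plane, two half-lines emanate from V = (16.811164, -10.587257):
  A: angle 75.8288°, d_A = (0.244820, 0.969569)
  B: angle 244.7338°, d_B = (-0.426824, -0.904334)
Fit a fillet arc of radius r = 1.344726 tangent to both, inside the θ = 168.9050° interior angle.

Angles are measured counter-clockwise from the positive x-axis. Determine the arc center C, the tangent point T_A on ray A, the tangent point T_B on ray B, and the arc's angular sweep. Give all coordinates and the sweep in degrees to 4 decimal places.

bisector direction at 160.2813° = (-0.941360,0.337403)
center distance |VC| = r/sin(θ/2) = 1.344726/sin(84.4525°) = 1.351054
C = V + |VC|·bis = (15.5393,-10.1314)
T_A = V + ((C−V)·d_A)·d_A = V + 0.1306·d_A = (16.8431,-10.4606)
T_B = V + ((C−V)·d_B)·d_B = V + 0.1306·d_B = (16.7554,-10.7054)
sweep = 180° − θ = 11.0950°

center=(15.5393,-10.1314) T_A=(16.8431,-10.4606) T_B=(16.7554,-10.7054) sweep=11.0950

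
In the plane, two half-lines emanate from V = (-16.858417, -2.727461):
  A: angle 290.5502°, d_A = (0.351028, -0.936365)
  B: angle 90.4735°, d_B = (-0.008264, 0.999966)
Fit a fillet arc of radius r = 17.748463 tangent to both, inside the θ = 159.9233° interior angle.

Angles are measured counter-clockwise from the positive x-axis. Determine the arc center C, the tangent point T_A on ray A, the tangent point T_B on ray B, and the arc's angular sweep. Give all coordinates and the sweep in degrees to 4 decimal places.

bisector direction at 10.5119° = (0.983217,0.182439)
center distance |VC| = r/sin(θ/2) = 17.748463/sin(79.9617°) = 18.024393
C = V + |VC|·bis = (0.8635,0.5609)
T_A = V + ((C−V)·d_A)·d_A = V + 3.1418·d_A = (-15.7556,-5.6693)
T_B = V + ((C−V)·d_B)·d_B = V + 3.1418·d_B = (-16.8844,0.4142)
sweep = 180° − θ = 20.0767°

center=(0.8635,0.5609) T_A=(-15.7556,-5.6693) T_B=(-16.8844,0.4142) sweep=20.0767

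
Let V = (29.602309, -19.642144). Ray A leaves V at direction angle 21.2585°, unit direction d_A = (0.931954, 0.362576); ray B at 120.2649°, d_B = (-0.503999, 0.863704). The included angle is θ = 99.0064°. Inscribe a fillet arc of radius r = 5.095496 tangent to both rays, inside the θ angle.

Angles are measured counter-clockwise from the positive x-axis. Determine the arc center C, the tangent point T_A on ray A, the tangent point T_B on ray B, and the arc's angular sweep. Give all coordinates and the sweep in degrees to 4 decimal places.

bisector direction at 70.7617° = (0.329498,0.944156)
center distance |VC| = r/sin(θ/2) = 5.095496/sin(49.5032°) = 6.700701
C = V + |VC|·bis = (31.8102,-13.3156)
T_A = V + ((C−V)·d_A)·d_A = V + 4.3515·d_A = (33.6577,-18.0644)
T_B = V + ((C−V)·d_B)·d_B = V + 4.3515·d_B = (27.4092,-15.8838)
sweep = 180° − θ = 80.9936°

center=(31.8102,-13.3156) T_A=(33.6577,-18.0644) T_B=(27.4092,-15.8838) sweep=80.9936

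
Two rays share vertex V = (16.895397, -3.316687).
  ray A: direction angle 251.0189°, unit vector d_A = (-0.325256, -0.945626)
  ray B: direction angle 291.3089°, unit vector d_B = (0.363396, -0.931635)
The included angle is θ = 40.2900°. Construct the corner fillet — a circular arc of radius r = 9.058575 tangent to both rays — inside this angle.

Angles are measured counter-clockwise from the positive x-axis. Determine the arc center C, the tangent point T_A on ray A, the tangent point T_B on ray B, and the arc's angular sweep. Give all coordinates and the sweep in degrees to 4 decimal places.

center=(17.4297,-29.6140) T_A=(8.8636,-26.6676) T_B=(25.8690,-26.3221) sweep=139.7100

bisector direction at 271.1639° = (0.020312,-0.999794)
center distance |VC| = r/sin(θ/2) = 9.058575/sin(20.1450°) = 26.302700
C = V + |VC|·bis = (17.4297,-29.6140)
T_A = V + ((C−V)·d_A)·d_A = V + 24.6936·d_A = (8.8636,-26.6676)
T_B = V + ((C−V)·d_B)·d_B = V + 24.6936·d_B = (25.8690,-26.3221)
sweep = 180° − θ = 139.7100°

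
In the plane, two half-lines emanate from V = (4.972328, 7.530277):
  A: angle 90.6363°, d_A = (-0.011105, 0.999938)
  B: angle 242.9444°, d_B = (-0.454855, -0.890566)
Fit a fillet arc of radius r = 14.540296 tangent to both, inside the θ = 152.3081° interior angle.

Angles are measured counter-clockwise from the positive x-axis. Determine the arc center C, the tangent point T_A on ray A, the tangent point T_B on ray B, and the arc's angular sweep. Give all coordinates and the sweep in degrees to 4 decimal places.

bisector direction at 166.7904° = (-0.973540,0.228515)
center distance |VC| = r/sin(θ/2) = 14.540296/sin(76.1540°) = 14.975442
C = V + |VC|·bis = (-9.6069,10.9524)
T_A = V + ((C−V)·d_A)·d_A = V + 3.5838·d_A = (4.9325,11.1139)
T_B = V + ((C−V)·d_B)·d_B = V + 3.5838·d_B = (3.3422,4.3387)
sweep = 180° − θ = 27.6919°

center=(-9.6069,10.9524) T_A=(4.9325,11.1139) T_B=(3.3422,4.3387) sweep=27.6919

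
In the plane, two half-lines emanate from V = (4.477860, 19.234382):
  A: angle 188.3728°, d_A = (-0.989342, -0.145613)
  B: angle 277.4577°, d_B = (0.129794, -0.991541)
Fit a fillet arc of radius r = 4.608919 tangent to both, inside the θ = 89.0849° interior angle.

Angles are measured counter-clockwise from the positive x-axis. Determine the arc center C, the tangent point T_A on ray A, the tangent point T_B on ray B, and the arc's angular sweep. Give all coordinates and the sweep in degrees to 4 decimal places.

center=(0.5158,13.9927) T_A=(-0.1553,18.5525) T_B=(5.0857,14.5909) sweep=90.9151

bisector direction at 232.9153° = (-0.602996,-0.797744)
center distance |VC| = r/sin(θ/2) = 4.608919/sin(44.5425°) = 6.570677
C = V + |VC|·bis = (0.5158,13.9927)
T_A = V + ((C−V)·d_A)·d_A = V + 4.6831·d_A = (-0.1553,18.5525)
T_B = V + ((C−V)·d_B)·d_B = V + 4.6831·d_B = (5.0857,14.5909)
sweep = 180° − θ = 90.9151°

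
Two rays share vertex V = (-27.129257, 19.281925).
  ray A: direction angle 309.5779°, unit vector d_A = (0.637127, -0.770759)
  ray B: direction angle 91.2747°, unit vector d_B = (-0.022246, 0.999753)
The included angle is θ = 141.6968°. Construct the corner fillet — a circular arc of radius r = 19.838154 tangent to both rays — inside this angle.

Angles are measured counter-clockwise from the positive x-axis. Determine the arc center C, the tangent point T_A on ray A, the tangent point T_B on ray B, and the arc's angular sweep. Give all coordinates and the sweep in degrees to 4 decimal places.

center=(-7.4493,26.6111) T_A=(-22.7397,13.9717) T_B=(-27.2825,26.1698) sweep=38.3032

bisector direction at 20.4263° = (0.937122,0.349002)
center distance |VC| = r/sin(θ/2) = 19.838154/sin(70.8484°) = 21.000448
C = V + |VC|·bis = (-7.4493,26.6111)
T_A = V + ((C−V)·d_A)·d_A = V + 6.8896·d_A = (-22.7397,13.9717)
T_B = V + ((C−V)·d_B)·d_B = V + 6.8896·d_B = (-27.2825,26.1698)
sweep = 180° − θ = 38.3032°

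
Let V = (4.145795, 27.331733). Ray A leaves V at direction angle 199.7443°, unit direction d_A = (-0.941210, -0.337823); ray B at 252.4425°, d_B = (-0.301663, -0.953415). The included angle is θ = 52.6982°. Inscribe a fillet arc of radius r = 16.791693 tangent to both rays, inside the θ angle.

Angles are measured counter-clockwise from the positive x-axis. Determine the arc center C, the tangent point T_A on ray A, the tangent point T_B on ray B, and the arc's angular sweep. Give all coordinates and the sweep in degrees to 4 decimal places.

bisector direction at 226.0934° = (-0.693485,-0.720471)
center distance |VC| = r/sin(θ/2) = 16.791693/sin(26.3491°) = 37.832823
C = V + |VC|·bis = (-22.0907,0.0743)
T_A = V + ((C−V)·d_A)·d_A = V + 33.9022·d_A = (-27.7633,15.8788)
T_B = V + ((C−V)·d_B)·d_B = V + 33.9022·d_B = (-6.0812,-4.9912)
sweep = 180° − θ = 127.3018°

center=(-22.0907,0.0743) T_A=(-27.7633,15.8788) T_B=(-6.0812,-4.9912) sweep=127.3018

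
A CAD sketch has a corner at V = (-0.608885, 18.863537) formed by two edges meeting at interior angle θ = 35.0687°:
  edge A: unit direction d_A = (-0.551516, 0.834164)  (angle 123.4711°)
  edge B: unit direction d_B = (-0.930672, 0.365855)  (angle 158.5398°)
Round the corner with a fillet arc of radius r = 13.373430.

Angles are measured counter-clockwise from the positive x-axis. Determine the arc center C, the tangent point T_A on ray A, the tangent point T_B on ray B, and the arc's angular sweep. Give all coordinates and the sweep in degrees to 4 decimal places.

center=(-35.1083,46.7952) T_A=(-23.9527,54.1709) T_B=(-40.0011,34.3489) sweep=144.9313

bisector direction at 141.0054° = (-0.777206,0.629246)
center distance |VC| = r/sin(θ/2) = 13.373430/sin(17.5343°) = 44.389074
C = V + |VC|·bis = (-35.1083,46.7952)
T_A = V + ((C−V)·d_A)·d_A = V + 42.3266·d_A = (-23.9527,54.1709)
T_B = V + ((C−V)·d_B)·d_B = V + 42.3266·d_B = (-40.0011,34.3489)
sweep = 180° − θ = 144.9313°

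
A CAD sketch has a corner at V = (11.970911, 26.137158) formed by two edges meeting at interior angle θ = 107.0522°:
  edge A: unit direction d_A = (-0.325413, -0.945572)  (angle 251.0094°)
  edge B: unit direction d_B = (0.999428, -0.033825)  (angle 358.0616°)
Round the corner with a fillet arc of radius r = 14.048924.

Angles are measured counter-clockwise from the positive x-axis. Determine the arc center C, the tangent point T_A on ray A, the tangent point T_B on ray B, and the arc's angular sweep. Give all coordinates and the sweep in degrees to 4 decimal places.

center=(21.8755,11.7450) T_A=(8.5913,16.3167) T_B=(22.3507,25.7859) sweep=72.9478

bisector direction at 304.5355° = (0.566917,-0.823775)
center distance |VC| = r/sin(θ/2) = 14.048924/sin(53.5261°) = 17.471010
C = V + |VC|·bis = (21.8755,11.7450)
T_A = V + ((C−V)·d_A)·d_A = V + 10.3858·d_A = (8.5913,16.3167)
T_B = V + ((C−V)·d_B)·d_B = V + 10.3858·d_B = (22.3507,25.7859)
sweep = 180° − θ = 72.9478°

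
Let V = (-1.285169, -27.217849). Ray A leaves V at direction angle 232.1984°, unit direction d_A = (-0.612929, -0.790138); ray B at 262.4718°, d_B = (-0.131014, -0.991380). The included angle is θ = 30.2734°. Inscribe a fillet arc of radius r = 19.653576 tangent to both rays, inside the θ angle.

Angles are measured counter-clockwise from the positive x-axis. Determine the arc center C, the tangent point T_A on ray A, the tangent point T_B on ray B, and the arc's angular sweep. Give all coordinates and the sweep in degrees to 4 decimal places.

center=(-30.2881,-96.6710) T_A=(-45.8171,-84.6248) T_B=(-10.8039,-99.2459) sweep=149.7266

bisector direction at 247.3351° = (-0.385341,-0.922774)
center distance |VC| = r/sin(θ/2) = 19.653576/sin(15.1367°) = 75.265624
C = V + |VC|·bis = (-30.2881,-96.6710)
T_A = V + ((C−V)·d_A)·d_A = V + 72.6543·d_A = (-45.8171,-84.6248)
T_B = V + ((C−V)·d_B)·d_B = V + 72.6543·d_B = (-10.8039,-99.2459)
sweep = 180° − θ = 149.7266°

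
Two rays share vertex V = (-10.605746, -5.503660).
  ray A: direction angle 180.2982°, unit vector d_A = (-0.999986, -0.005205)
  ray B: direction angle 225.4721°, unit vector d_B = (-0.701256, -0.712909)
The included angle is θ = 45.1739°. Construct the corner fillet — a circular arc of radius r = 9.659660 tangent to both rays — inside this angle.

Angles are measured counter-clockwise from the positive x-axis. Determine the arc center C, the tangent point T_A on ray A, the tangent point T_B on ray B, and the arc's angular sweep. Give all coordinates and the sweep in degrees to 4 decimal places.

center=(-33.7759,-15.2840) T_A=(-33.8262,-5.6245) T_B=(-26.8894,-22.0579) sweep=134.8261

bisector direction at 202.8852° = (-0.921286,-0.388885)
center distance |VC| = r/sin(θ/2) = 9.659660/sin(22.5870°) = 25.149795
C = V + |VC|·bis = (-33.7759,-15.2840)
T_A = V + ((C−V)·d_A)·d_A = V + 23.2207·d_A = (-33.8262,-5.6245)
T_B = V + ((C−V)·d_B)·d_B = V + 23.2207·d_B = (-26.8894,-22.0579)
sweep = 180° − θ = 134.8261°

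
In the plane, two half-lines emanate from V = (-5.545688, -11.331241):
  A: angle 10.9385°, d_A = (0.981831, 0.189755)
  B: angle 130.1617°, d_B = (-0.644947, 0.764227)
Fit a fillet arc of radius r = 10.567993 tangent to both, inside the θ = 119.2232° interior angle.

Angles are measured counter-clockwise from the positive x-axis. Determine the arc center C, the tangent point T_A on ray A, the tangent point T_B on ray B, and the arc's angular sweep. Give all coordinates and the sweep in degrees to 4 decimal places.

center=(-1.4663,0.2207) T_A=(0.5390,-10.1553) T_B=(-9.5426,-6.5951) sweep=60.7768

bisector direction at 70.5501° = (0.332982,0.942933)
center distance |VC| = r/sin(θ/2) = 10.567993/sin(59.6116°) = 12.251096
C = V + |VC|·bis = (-1.4663,0.2207)
T_A = V + ((C−V)·d_A)·d_A = V + 6.1973·d_A = (0.5390,-10.1553)
T_B = V + ((C−V)·d_B)·d_B = V + 6.1973·d_B = (-9.5426,-6.5951)
sweep = 180° − θ = 60.7768°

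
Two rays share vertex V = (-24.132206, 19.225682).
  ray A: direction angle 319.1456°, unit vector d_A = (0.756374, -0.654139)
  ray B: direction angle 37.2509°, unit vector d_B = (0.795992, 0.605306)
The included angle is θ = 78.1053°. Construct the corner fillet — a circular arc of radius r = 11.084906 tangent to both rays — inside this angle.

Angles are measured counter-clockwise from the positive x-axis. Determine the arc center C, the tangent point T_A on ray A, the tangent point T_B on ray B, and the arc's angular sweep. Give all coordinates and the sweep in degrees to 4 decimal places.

center=(-6.5468,18.6725) T_A=(-13.7978,10.2882) T_B=(-13.2565,27.4960) sweep=101.8947

bisector direction at 358.1983° = (0.999506,-0.031441)
center distance |VC| = r/sin(θ/2) = 11.084906/sin(39.0526°) = 17.594132
C = V + |VC|·bis = (-6.5468,18.6725)
T_A = V + ((C−V)·d_A)·d_A = V + 13.6630·d_A = (-13.7978,10.2882)
T_B = V + ((C−V)·d_B)·d_B = V + 13.6630·d_B = (-13.2565,27.4960)
sweep = 180° − θ = 101.8947°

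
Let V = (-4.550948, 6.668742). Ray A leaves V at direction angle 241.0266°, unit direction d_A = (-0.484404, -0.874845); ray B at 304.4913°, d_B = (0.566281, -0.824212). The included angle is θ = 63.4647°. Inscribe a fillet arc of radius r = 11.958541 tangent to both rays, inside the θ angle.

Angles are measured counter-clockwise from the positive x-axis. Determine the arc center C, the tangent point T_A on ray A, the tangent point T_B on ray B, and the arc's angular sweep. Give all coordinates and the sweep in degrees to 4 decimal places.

center=(-3.4565,-16.0418) T_A=(-13.9184,-10.2491) T_B=(6.3999,-9.2700) sweep=116.5353

bisector direction at 272.7590° = (0.048134,-0.998841)
center distance |VC| = r/sin(θ/2) = 11.958541/sin(31.7324°) = 22.736946
C = V + |VC|·bis = (-3.4565,-16.0418)
T_A = V + ((C−V)·d_A)·d_A = V + 19.3381·d_A = (-13.9184,-10.2491)
T_B = V + ((C−V)·d_B)·d_B = V + 19.3381·d_B = (6.3999,-9.2700)
sweep = 180° − θ = 116.5353°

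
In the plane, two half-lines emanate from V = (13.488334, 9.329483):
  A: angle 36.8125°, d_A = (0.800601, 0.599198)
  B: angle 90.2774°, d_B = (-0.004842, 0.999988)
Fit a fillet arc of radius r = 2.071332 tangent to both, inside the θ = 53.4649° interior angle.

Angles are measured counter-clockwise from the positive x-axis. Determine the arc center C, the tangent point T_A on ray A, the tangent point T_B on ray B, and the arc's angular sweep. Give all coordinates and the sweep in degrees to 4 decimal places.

bisector direction at 63.5450° = (0.445496,0.895284)
center distance |VC| = r/sin(θ/2) = 2.071332/sin(26.7325°) = 4.604752
C = V + |VC|·bis = (15.5397,13.4520)
T_A = V + ((C−V)·d_A)·d_A = V + 4.1126·d_A = (16.7809,11.7937)
T_B = V + ((C−V)·d_B)·d_B = V + 4.1126·d_B = (13.4684,13.4420)
sweep = 180° − θ = 126.5351°

center=(15.5397,13.4520) T_A=(16.7809,11.7937) T_B=(13.4684,13.4420) sweep=126.5351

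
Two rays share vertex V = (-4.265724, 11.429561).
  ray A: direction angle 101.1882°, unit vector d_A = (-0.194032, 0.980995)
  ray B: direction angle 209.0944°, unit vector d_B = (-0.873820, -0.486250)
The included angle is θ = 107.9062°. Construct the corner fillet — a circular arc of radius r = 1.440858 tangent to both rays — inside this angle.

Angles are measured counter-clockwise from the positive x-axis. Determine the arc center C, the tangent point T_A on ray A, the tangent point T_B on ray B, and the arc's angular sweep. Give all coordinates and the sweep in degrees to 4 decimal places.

bisector direction at 155.1413° = (-0.907347,0.420382)
center distance |VC| = r/sin(θ/2) = 1.440858/sin(53.9531°) = 1.782059
C = V + |VC|·bis = (-5.8827,12.1787)
T_A = V + ((C−V)·d_A)·d_A = V + 1.0486·d_A = (-4.4692,12.4583)
T_B = V + ((C−V)·d_B)·d_B = V + 1.0486·d_B = (-5.1821,10.9197)
sweep = 180° − θ = 72.0938°

center=(-5.8827,12.1787) T_A=(-4.4692,12.4583) T_B=(-5.1821,10.9197) sweep=72.0938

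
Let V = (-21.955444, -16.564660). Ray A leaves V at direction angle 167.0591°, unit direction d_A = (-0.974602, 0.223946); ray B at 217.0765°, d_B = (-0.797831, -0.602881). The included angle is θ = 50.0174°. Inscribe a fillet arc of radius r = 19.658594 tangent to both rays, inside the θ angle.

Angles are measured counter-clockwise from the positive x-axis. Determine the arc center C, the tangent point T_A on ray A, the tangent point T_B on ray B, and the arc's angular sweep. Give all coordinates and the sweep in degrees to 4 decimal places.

center=(-67.4289,-26.2866) T_A=(-63.0264,-7.1273) T_B=(-55.5771,-41.9708) sweep=129.9826

bisector direction at 192.0678° = (-0.977901,-0.209069)
center distance |VC| = r/sin(θ/2) = 19.658594/sin(25.0087°) = 46.501055
C = V + |VC|·bis = (-67.4289,-26.2866)
T_A = V + ((C−V)·d_A)·d_A = V + 42.1413·d_A = (-63.0264,-7.1273)
T_B = V + ((C−V)·d_B)·d_B = V + 42.1413·d_B = (-55.5771,-41.9708)
sweep = 180° − θ = 129.9826°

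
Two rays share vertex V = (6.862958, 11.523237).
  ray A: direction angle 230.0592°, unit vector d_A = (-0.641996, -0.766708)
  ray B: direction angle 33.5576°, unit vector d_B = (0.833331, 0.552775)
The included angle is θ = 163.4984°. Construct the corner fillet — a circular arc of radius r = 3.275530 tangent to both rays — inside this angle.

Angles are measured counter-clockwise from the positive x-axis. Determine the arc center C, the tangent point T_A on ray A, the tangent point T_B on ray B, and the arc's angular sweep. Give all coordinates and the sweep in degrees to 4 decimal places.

bisector direction at 311.8084° = (0.666642,-0.745378)
center distance |VC| = r/sin(θ/2) = 3.275530/sin(81.7492°) = 3.309788
C = V + |VC|·bis = (9.0694,9.0562)
T_A = V + ((C−V)·d_A)·d_A = V + 0.4750·d_A = (6.5580,11.1591)
T_B = V + ((C−V)·d_B)·d_B = V + 0.4750·d_B = (7.2588,11.7858)
sweep = 180° − θ = 16.5016°

center=(9.0694,9.0562) T_A=(6.5580,11.1591) T_B=(7.2588,11.7858) sweep=16.5016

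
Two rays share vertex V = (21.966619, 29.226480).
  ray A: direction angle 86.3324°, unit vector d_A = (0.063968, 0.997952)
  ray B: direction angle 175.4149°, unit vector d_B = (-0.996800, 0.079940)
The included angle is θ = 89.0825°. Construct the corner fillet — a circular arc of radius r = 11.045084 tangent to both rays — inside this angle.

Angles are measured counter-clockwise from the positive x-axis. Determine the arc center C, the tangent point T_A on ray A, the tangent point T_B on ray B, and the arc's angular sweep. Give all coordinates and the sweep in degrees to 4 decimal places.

bisector direction at 130.8736° = (-0.654393,0.756155)
center distance |VC| = r/sin(θ/2) = 11.045084/sin(44.5412°) = 15.746690
C = V + |VC|·bis = (11.6621,41.1334)
T_A = V + ((C−V)·d_A)·d_A = V + 11.2234·d_A = (22.6846,40.4269)
T_B = V + ((C−V)·d_B)·d_B = V + 11.2234·d_B = (10.7792,30.1237)
sweep = 180° − θ = 90.9175°

center=(11.6621,41.1334) T_A=(22.6846,40.4269) T_B=(10.7792,30.1237) sweep=90.9175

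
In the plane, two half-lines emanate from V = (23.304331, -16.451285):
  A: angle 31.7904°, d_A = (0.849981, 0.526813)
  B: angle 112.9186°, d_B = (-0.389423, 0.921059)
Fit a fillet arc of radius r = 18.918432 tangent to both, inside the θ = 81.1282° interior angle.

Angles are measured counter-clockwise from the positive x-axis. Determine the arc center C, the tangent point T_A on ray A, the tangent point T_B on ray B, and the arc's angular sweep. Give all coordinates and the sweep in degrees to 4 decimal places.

center=(32.1229,11.2719) T_A=(42.0894,-4.8084) T_B=(14.6979,3.9046) sweep=98.8718

bisector direction at 72.3545° = (0.303127,0.952950)
center distance |VC| = r/sin(θ/2) = 18.918432/sin(40.5641°) = 29.091927
C = V + |VC|·bis = (32.1229,11.2719)
T_A = V + ((C−V)·d_A)·d_A = V + 22.1005·d_A = (42.0894,-4.8084)
T_B = V + ((C−V)·d_B)·d_B = V + 22.1005·d_B = (14.6979,3.9046)
sweep = 180° − θ = 98.8718°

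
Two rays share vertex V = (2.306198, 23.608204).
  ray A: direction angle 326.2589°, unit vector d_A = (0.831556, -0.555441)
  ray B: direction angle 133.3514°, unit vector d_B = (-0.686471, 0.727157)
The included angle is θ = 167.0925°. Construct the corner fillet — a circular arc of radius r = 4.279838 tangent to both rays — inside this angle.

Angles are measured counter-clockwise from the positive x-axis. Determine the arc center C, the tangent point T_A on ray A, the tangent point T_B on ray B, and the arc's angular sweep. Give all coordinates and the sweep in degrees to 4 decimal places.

center=(5.0860,26.8982) T_A=(2.7088,23.3393) T_B=(1.9739,23.9602) sweep=12.9075

bisector direction at 49.8052° = (0.645389,0.763854)
center distance |VC| = r/sin(θ/2) = 4.279838/sin(83.5463°) = 4.307133
C = V + |VC|·bis = (5.0860,26.8982)
T_A = V + ((C−V)·d_A)·d_A = V + 0.4841·d_A = (2.7088,23.3393)
T_B = V + ((C−V)·d_B)·d_B = V + 0.4841·d_B = (1.9739,23.9602)
sweep = 180° − θ = 12.9075°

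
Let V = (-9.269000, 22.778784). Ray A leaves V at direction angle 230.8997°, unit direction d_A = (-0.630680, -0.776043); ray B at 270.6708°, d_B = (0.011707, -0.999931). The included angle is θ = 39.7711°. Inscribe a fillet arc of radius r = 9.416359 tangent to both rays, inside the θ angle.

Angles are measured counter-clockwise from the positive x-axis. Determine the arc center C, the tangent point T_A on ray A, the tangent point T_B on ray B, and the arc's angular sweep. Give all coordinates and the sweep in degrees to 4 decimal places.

center=(-18.3799,-3.3626) T_A=(-25.6874,2.5761) T_B=(-8.9642,-3.2523) sweep=140.2289

bisector direction at 250.7853° = (-0.329110,-0.944292)
center distance |VC| = r/sin(θ/2) = 9.416359/sin(19.8855°) = 27.683579
C = V + |VC|·bis = (-18.3799,-3.3626)
T_A = V + ((C−V)·d_A)·d_A = V + 26.0329·d_A = (-25.6874,2.5761)
T_B = V + ((C−V)·d_B)·d_B = V + 26.0329·d_B = (-8.9642,-3.2523)
sweep = 180° − θ = 140.2289°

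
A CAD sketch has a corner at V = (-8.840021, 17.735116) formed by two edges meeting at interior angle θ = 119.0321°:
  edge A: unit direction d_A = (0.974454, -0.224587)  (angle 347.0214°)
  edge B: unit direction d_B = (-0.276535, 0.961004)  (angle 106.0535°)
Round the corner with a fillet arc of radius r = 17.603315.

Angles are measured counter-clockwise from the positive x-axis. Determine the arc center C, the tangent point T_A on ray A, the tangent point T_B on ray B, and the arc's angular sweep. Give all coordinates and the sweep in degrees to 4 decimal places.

center=(5.2112,32.5615) T_A=(1.2578,15.4078) T_B=(-11.7056,27.6935) sweep=60.9679

bisector direction at 46.5375° = (0.687880,0.725824)
center distance |VC| = r/sin(θ/2) = 17.603315/sin(59.5160°) = 20.426899
C = V + |VC|·bis = (5.2112,32.5615)
T_A = V + ((C−V)·d_A)·d_A = V + 10.3625·d_A = (1.2578,15.4078)
T_B = V + ((C−V)·d_B)·d_B = V + 10.3625·d_B = (-11.7056,27.6935)
sweep = 180° − θ = 60.9679°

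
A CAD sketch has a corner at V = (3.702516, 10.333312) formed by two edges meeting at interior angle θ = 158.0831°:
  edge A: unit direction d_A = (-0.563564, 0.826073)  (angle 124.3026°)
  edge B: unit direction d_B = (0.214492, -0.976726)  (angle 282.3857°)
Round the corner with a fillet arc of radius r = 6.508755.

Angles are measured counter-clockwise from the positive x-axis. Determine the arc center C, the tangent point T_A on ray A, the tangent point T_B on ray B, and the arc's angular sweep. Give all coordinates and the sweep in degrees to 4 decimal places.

bisector direction at 203.3441° = (-0.918141,-0.396253)
center distance |VC| = r/sin(θ/2) = 6.508755/sin(79.0416°) = 6.629645
C = V + |VC|·bis = (-2.3844,7.7063)
T_A = V + ((C−V)·d_A)·d_A = V + 1.2603·d_A = (2.9923,11.3744)
T_B = V + ((C−V)·d_B)·d_B = V + 1.2603·d_B = (3.9728,9.1024)
sweep = 180° − θ = 21.9169°

center=(-2.3844,7.7063) T_A=(2.9923,11.3744) T_B=(3.9728,9.1024) sweep=21.9169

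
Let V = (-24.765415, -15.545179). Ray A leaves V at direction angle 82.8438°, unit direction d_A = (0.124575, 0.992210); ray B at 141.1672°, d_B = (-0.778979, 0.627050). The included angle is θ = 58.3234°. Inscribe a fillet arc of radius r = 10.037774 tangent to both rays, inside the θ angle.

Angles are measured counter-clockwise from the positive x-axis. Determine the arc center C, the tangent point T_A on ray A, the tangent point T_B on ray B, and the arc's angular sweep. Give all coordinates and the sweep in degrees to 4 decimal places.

bisector direction at 112.0055° = (-0.374696,0.927148)
center distance |VC| = r/sin(θ/2) = 10.037774/sin(29.1617°) = 20.599769
C = V + |VC|·bis = (-32.4841,3.5539)
T_A = V + ((C−V)·d_A)·d_A = V + 17.9887·d_A = (-22.5245,2.3034)
T_B = V + ((C−V)·d_B)·d_B = V + 17.9887·d_B = (-38.7782,-4.2654)
sweep = 180° − θ = 121.6766°

center=(-32.4841,3.5539) T_A=(-22.5245,2.3034) T_B=(-38.7782,-4.2654) sweep=121.6766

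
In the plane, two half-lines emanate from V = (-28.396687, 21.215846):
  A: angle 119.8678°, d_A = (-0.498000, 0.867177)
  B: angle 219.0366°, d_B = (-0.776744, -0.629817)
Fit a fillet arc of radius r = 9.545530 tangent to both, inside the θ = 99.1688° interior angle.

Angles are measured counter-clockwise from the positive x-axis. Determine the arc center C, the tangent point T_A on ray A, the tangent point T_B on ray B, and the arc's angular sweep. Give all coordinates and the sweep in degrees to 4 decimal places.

bisector direction at 169.4522° = (-0.983103,0.183056)
center distance |VC| = r/sin(θ/2) = 9.545530/sin(49.5844°) = 12.537443
C = V + |VC|·bis = (-40.7223,23.5109)
T_A = V + ((C−V)·d_A)·d_A = V + 8.1284·d_A = (-32.4446,28.2646)
T_B = V + ((C−V)·d_B)·d_B = V + 8.1284·d_B = (-34.7103,16.0965)
sweep = 180° − θ = 80.8312°

center=(-40.7223,23.5109) T_A=(-32.4446,28.2646) T_B=(-34.7103,16.0965) sweep=80.8312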